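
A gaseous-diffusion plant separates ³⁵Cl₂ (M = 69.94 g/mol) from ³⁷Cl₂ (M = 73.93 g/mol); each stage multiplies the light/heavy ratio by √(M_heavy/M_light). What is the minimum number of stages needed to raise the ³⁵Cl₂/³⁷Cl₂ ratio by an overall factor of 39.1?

133

Per stage α = (73.93/69.94)^(1/2) = 1.05705^0.5, giving ln α = 0.02774.
Need α^N ≥ 39.1 ⇒ N ≥ ln(39.1) / ln α = 3.666 / 0.02774 = 132.16.
So at least 133 stages are needed.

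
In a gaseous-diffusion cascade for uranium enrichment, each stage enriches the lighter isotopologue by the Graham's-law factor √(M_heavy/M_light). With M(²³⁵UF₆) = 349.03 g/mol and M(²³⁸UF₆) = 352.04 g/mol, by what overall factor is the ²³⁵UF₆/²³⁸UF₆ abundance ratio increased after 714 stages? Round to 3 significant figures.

21.4

Overall factor = α^714 with α = √(352.04/349.03), i.e. (352.04/349.03)^(714/2).
= 1.00862^357 = 21.4.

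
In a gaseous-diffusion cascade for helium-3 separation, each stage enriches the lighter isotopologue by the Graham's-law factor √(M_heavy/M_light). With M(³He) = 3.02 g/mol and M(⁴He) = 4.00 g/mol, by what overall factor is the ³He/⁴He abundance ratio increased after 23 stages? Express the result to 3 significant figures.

25.3

Each stage multiplies the ratio by α = √(4.00/3.02), so after 23 stages the overall factor is α^23 = (4.00/3.02)^(23/2).
= 1.32450^(23/2) = 25.3.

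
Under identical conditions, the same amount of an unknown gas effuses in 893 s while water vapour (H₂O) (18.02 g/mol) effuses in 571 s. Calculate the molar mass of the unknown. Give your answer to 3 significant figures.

From Graham's law, t_X/t_H₂O = √(M_X/M_H₂O).
893/571 = 1.564 = √(M_X/18.02)
M_X = 18.02 × 1.564² = 18.02 × 2.446 = 44.1 g/mol

44.1 g/mol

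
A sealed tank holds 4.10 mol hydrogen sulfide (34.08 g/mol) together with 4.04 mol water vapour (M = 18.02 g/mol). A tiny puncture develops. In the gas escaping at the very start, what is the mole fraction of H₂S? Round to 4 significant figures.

Each component's effusion rate ∝ (its partial pressure)·(1/√M) ∝ n_i/√M_i.
x_H₂S(eff) = (n_H₂S/√M_H₂S) / (n_H₂S/√M_H₂S + n_H₂O/√M_H₂O)
= (4.10/√34.08) / (4.10/√34.08 + 4.04/√18.02) = 0.7023/(0.7023 + 0.9517) = 0.4246.

0.4246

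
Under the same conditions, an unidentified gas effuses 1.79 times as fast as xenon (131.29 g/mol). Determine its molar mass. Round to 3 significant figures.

41.0 g/mol

Using Graham's law: rate_X/rate_Xe = √(M_Xe/M_X).
1.79 = √(131.29/M_X)
M_X = 131.29 / 1.79² = 131.29 / 3.204 = 41.0 g/mol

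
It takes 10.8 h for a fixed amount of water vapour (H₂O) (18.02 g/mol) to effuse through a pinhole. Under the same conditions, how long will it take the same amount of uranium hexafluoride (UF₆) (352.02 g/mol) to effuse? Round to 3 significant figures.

Using Graham's law: t_UF₆/t_H₂O = √(M_UF₆/M_H₂O) = √(352.02/18.02) = √19.53 = 4.420.
So the time for UF₆ is 10.8 × 4.420 = 47.7 h.

47.7 h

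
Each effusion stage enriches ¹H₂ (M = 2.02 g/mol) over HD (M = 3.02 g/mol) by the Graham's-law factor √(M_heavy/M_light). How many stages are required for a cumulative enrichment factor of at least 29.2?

17

Single-stage factor α = √(3.02/2.02), so ln α = ½ ln(1.49505) = 0.2011.
Need α^N ≥ 29.2 ⇒ N ≥ ln(29.2) / ln α = 3.374 / 0.2011 = 16.78.
Rounding up, N = 17 stages.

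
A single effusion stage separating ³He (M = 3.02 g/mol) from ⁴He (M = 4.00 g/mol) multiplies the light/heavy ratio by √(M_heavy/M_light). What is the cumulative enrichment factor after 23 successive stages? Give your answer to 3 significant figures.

25.3

Each stage multiplies the ratio by α = √(4.00/3.02), so after 23 stages the overall factor is α^23 = (4.00/3.02)^(23/2).
= 1.32450^(23/2) = 25.3.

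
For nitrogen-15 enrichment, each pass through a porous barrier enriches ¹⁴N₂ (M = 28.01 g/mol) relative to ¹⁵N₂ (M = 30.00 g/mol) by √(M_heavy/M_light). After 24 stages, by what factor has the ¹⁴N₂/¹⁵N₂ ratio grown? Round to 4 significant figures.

Overall factor = α^24 with α = √(30.00/28.01), i.e. (30.00/28.01)^(24/2).
= 1.07105^12 = 2.279.

2.279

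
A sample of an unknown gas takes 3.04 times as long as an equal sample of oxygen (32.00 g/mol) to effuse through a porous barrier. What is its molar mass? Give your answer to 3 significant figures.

Since effusion rate ∝ 1/√M, t_X/t_O₂ = √(M_X/M_O₂).
3.04 = √(M_X/32.00)
M_X = 32.00 × 3.04² = 32.00 × 9.242 = 296 g/mol

296 g/mol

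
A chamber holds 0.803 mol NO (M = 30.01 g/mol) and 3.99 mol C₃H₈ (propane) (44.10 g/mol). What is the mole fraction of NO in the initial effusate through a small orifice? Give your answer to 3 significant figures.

0.196

Each component's effusion rate ∝ (its partial pressure)·(1/√M) ∝ n_i/√M_i.
Mole fraction of NO in the effusate = (n_NO/√M_NO) / (n_NO/√M_NO + n_C₃H₈/√M_C₃H₈)
= (0.803/√30.01) / (0.803/√30.01 + 3.99/√44.10) = 0.1466/(0.1466 + 0.6008) = 0.196.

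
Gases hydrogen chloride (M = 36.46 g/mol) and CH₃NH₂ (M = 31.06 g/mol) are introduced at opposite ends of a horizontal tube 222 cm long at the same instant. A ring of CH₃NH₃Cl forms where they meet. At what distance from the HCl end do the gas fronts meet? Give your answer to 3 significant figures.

107 cm

Graham's law gives d_HCl/d_CH₃NH₂ = rate_HCl/rate_CH₃NH₂ = √(M_CH₃NH₂/M_HCl) = √(31.06/36.46) = 0.9230.
With d_HCl + d_CH₃NH₂ = 222 cm, d_CH₃NH₂ = 222/(1 + 0.9230) = 115.4 cm.
d_HCl = 222 − 115.4 = 107 cm.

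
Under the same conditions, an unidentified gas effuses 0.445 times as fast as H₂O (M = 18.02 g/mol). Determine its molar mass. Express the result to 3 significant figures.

91.0 g/mol

Since effusion rate ∝ 1/√M, rate_X/rate_H₂O = √(M_H₂O/M_X).
0.445 = √(18.02/M_X)
M_X = 18.02 / 0.445² = 18.02 / 0.1980 = 91.0 g/mol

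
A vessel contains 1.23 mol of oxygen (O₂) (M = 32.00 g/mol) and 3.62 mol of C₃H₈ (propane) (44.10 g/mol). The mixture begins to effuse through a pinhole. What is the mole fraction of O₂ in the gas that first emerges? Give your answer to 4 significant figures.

0.2851

Each component's effusion rate ∝ (its partial pressure)·(1/√M) ∝ n_i/√M_i.
Mole fraction of O₂ in the effusate = (n_O₂/√M_O₂) / (n_O₂/√M_O₂ + n_C₃H₈/√M_C₃H₈)
= (1.23/√32.00) / (1.23/√32.00 + 3.62/√44.10) = 0.2174/(0.2174 + 0.5451) = 0.2851.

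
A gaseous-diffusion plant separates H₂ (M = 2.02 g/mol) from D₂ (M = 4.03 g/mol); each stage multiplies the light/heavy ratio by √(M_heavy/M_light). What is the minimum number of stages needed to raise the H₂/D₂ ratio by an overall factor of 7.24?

Single-stage factor α = √(4.03/2.02), so ln α = ½ ln(1.99505) = 0.3453.
Need α^N ≥ 7.24 ⇒ N ≥ ln(7.24) / ln α = 1.980 / 0.3453 = 5.73.
So at least 6 stages are needed.

6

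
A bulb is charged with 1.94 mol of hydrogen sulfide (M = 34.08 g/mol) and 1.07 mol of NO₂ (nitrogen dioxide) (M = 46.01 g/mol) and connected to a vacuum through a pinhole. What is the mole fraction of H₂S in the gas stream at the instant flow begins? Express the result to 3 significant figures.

0.678

Rate_i ∝ x_i/√M_i (Graham's law weighted by mole fraction), so the effusate composition follows n_i/√M_i.
Mole fraction of H₂S in the effusate = (n_H₂S/√M_H₂S) / (n_H₂S/√M_H₂S + n_NO₂/√M_NO₂)
= (1.94/√34.08) / (1.94/√34.08 + 1.07/√46.01) = 0.3323/(0.3323 + 0.1577) = 0.678.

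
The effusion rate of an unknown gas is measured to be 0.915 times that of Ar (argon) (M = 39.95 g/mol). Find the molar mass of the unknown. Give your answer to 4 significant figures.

47.72 g/mol

Since effusion rate ∝ 1/√M, rate_X/rate_Ar = √(M_Ar/M_X).
0.915 = √(39.95/M_X)
M_X = 39.95 / 0.915² = 39.95 / 0.8372 = 47.72 g/mol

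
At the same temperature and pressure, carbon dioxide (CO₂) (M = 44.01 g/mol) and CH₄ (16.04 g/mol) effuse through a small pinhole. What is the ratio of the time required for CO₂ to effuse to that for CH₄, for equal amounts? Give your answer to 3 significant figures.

From Graham's law, t_CO₂/t_CH₄ = √(M_CO₂/M_CH₄) = √(44.01/16.04) = √2.744 = 1.66.

1.66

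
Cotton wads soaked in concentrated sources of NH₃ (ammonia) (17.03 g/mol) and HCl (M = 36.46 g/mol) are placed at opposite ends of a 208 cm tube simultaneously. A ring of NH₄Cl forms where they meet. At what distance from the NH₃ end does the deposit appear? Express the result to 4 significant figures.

123.6 cm

The fronts meet when d_NH₃ + d_HCl = L with d_NH₃/d_HCl = √(M_HCl/M_NH₃) (Graham's law). Here √(M_HCl/M_NH₃) = √(36.46/17.03) = 1.463.
With d_NH₃ + d_HCl = 208 cm, d_HCl = 208/(1 + 1.463) = 84.44 cm.
d_NH₃ = 208 − 84.44 = 123.6 cm.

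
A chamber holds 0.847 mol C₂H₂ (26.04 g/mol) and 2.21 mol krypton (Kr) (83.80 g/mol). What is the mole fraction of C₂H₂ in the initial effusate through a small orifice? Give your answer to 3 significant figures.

Each component's effusion rate ∝ (its partial pressure)·(1/√M) ∝ n_i/√M_i.
x_C₂H₂(eff) = (n_C₂H₂/√M_C₂H₂) / (n_C₂H₂/√M_C₂H₂ + n_Kr/√M_Kr)
= (0.847/√26.04) / (0.847/√26.04 + 2.21/√83.80) = 0.1660/(0.1660 + 0.2414) = 0.407.

0.407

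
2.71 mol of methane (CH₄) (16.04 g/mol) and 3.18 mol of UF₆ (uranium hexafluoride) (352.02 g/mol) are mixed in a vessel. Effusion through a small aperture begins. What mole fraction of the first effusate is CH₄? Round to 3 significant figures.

0.800

The effusion rate of species i is ∝ p_i/√M_i ∝ n_i/√M_i.
Mole fraction of CH₄ in the effusate = (n_CH₄/√M_CH₄) / (n_CH₄/√M_CH₄ + n_UF₆/√M_UF₆)
= (2.71/√16.04) / (2.71/√16.04 + 3.18/√352.02) = 0.6767/(0.6767 + 0.1695) = 0.800.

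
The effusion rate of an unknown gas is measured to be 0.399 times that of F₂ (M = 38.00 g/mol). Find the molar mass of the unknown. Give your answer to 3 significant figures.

From Graham's law, rate_X/rate_F₂ = √(M_F₂/M_X).
0.399 = √(38.00/M_X)
M_X = 38.00 / 0.399² = 38.00 / 0.1592 = 239 g/mol

239 g/mol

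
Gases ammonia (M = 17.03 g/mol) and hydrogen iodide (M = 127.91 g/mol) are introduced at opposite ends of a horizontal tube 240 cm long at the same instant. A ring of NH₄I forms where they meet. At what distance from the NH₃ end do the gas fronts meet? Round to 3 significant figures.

The fronts meet when d_NH₃ + d_HI = L with d_NH₃/d_HI = √(M_HI/M_NH₃) (Graham's law). Here √(M_HI/M_NH₃) = √(127.91/17.03) = 2.741.
With d_NH₃ + d_HI = 240 cm, d_HI = 240/(1 + 2.741) = 64.16 cm.
d_NH₃ = 240 − 64.16 = 176 cm.

176 cm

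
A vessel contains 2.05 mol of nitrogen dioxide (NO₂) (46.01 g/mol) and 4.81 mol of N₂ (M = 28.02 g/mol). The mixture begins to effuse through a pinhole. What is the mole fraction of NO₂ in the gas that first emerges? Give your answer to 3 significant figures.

0.250

Effusion rate of each component ∝ n_i/√M_i (partial pressure × 1/√M).
x_NO₂(eff) = (n_NO₂/√M_NO₂) / (n_NO₂/√M_NO₂ + n_N₂/√M_N₂)
= (2.05/√46.01) / (2.05/√46.01 + 4.81/√28.02) = 0.3022/(0.3022 + 0.9087) = 0.250.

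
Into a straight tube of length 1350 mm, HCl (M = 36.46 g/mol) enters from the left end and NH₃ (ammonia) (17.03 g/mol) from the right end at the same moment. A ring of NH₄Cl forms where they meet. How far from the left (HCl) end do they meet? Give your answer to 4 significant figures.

548.1 mm

The fronts meet when d_HCl + d_NH₃ = L with d_HCl/d_NH₃ = √(M_NH₃/M_HCl) (Graham's law). Here √(M_NH₃/M_HCl) = √(17.03/36.46) = 0.6834.
With d_HCl + d_NH₃ = 1350 mm, d_NH₃ = 1350/(1 + 0.6834) = 801.9 mm.
d_HCl = 1350 − 801.9 = 548.1 mm.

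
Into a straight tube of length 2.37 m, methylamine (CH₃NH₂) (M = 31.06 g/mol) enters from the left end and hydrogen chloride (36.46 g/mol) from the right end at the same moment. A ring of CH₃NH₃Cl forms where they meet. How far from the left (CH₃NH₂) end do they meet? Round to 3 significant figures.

Graham's law gives d_CH₃NH₂/d_HCl = rate_CH₃NH₂/rate_HCl = √(M_HCl/M_CH₃NH₂) = √(36.46/31.06) = 1.083.
With d_CH₃NH₂ + d_HCl = 2.37 m, d_HCl = 2.37/(1 + 1.083) = 1.138 m.
d_CH₃NH₂ = 2.37 − 1.138 = 1.23 m.

1.23 m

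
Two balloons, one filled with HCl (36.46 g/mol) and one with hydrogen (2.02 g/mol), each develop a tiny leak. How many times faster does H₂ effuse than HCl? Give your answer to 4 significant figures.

4.248

Graham's law gives rate_H₂/rate_HCl = √(M_HCl/M_H₂) = √(36.46/2.02) = √18.05 = 4.248.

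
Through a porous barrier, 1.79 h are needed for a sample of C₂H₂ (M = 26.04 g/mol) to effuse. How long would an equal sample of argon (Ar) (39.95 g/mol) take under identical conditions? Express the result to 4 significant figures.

Graham's law gives t_Ar/t_C₂H₂ = √(M_Ar/M_C₂H₂) = √(39.95/26.04) = √1.534 = 1.239.
So the time for Ar is 1.79 × 1.239 = 2.217 h.

2.217 h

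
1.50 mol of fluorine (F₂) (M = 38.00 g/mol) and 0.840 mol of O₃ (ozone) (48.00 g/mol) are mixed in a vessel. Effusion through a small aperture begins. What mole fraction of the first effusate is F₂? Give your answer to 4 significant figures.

0.6674

Each component's effusion rate ∝ (its partial pressure)·(1/√M) ∝ n_i/√M_i.
Mole fraction of F₂ in the effusate = (n_F₂/√M_F₂) / (n_F₂/√M_F₂ + n_O₃/√M_O₃)
= (1.50/√38.00) / (1.50/√38.00 + 0.840/√48.00) = 0.2433/(0.2433 + 0.1212) = 0.6674.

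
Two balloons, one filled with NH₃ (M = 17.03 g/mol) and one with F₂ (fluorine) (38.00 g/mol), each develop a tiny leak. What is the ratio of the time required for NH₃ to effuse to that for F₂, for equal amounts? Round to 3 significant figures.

0.669

From Graham's law, t_NH₃/t_F₂ = √(M_NH₃/M_F₂) = √(17.03/38.00) = √0.4482 = 0.669.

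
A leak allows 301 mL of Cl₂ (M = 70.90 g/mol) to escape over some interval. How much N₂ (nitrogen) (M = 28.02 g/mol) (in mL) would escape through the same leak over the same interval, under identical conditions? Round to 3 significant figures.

Using Graham's law: rate_N₂/rate_Cl₂ = √(M_Cl₂/M_N₂) = √(70.90/28.02) = √2.530 = 1.591.
So the volume for N₂ is 301 × 1.591 = 479 mL.

479 mL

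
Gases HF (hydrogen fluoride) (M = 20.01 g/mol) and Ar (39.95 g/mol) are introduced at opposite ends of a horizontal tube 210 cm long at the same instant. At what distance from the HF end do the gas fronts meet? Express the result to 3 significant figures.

123 cm

Distances travelled in equal time are proportional to diffusion rates, so d_HF/d_Ar = √(M_Ar/M_HF) = √(39.95/20.01) = 1.413.
With d_HF + d_Ar = 210 cm, d_Ar = 210/(1 + 1.413) = 87.03 cm.
d_HF = 210 − 87.03 = 123 cm.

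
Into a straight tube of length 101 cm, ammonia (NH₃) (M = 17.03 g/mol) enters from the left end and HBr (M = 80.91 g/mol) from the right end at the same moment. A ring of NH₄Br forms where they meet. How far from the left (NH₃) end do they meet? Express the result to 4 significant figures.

In equal time, each gas travels a distance ∝ its rate ∝ 1/√M, so d_NH₃/d_HBr = √(M_HBr/M_NH₃) = √(80.91/17.03) = 2.180.
With d_NH₃ + d_HBr = 101 cm, d_HBr = 101/(1 + 2.180) = 31.76 cm.
d_NH₃ = 101 − 31.76 = 69.24 cm.

69.24 cm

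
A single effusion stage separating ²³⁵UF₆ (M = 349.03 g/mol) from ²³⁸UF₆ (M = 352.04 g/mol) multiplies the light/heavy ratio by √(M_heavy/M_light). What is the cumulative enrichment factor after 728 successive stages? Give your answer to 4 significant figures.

After 728 stages the ratio has grown by (√(352.04/349.03))^728 = (352.04/349.03)^(728/2).
= 1.00862^364 = 22.77.

22.77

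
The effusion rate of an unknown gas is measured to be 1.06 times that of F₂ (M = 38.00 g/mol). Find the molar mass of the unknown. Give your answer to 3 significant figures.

33.8 g/mol

Using Graham's law: rate_X/rate_F₂ = √(M_F₂/M_X).
1.06 = √(38.00/M_X)
M_X = 38.00 / 1.06² = 38.00 / 1.124 = 33.8 g/mol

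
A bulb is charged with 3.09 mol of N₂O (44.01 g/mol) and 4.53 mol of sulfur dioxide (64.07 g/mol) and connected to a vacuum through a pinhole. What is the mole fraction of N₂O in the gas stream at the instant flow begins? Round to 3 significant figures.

Each component's effusion rate ∝ (its partial pressure)·(1/√M) ∝ n_i/√M_i.
Mole fraction of N₂O in the effusate = (n_N₂O/√M_N₂O) / (n_N₂O/√M_N₂O + n_SO₂/√M_SO₂)
= (3.09/√44.01) / (3.09/√44.01 + 4.53/√64.07) = 0.4658/(0.4658 + 0.5659) = 0.451.

0.451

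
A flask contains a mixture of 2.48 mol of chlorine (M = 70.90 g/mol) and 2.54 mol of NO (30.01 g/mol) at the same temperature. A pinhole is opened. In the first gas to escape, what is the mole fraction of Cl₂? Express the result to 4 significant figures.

Effusion rate of each component ∝ n_i/√M_i (partial pressure × 1/√M).
So x_Cl₂ in the escaping gas = (n_Cl₂/√M_Cl₂) / Σ(n_i/√M_i)
= (2.48/√70.90) / (2.48/√70.90 + 2.54/√30.01) = 0.2945/(0.2945 + 0.4637) = 0.3885.

0.3885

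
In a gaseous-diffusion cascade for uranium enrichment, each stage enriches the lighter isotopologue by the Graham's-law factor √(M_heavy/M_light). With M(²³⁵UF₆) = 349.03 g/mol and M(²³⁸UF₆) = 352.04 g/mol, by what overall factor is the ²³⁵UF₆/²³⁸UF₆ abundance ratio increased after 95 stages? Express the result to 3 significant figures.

1.50

After 95 stages the ratio has grown by (√(352.04/349.03))^95 = (352.04/349.03)^(95/2).
= 1.00862^(95/2) = 1.50.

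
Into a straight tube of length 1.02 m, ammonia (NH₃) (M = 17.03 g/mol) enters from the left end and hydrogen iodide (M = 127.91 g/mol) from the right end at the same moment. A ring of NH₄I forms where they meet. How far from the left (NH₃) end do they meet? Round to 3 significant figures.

0.747 m

The fronts meet when d_NH₃ + d_HI = L with d_NH₃/d_HI = √(M_HI/M_NH₃) (Graham's law). Here √(M_HI/M_NH₃) = √(127.91/17.03) = 2.741.
With d_NH₃ + d_HI = 1.02 m, d_HI = 1.02/(1 + 2.741) = 0.2727 m.
d_NH₃ = 1.02 − 0.2727 = 0.747 m.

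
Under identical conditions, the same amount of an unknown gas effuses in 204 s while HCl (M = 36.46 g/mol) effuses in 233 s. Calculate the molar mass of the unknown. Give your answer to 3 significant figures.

Using Graham's law: t_X/t_HCl = √(M_X/M_HCl).
204/233 = 0.8755 = √(M_X/36.46)
M_X = 36.46 × 0.8755² = 36.46 × 0.7666 = 27.9 g/mol

27.9 g/mol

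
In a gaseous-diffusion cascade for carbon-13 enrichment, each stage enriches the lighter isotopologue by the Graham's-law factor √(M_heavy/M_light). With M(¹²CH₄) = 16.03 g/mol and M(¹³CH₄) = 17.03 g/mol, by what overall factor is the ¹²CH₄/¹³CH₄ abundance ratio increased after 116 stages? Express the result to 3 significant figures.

33.4

After 116 stages the ratio has grown by (√(17.03/16.03))^116 = (17.03/16.03)^(116/2).
= 1.06238^58 = 33.4.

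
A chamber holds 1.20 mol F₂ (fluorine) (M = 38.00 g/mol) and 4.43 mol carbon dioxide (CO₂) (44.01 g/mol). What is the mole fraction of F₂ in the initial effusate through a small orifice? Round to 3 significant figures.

0.226

Effusion rate of each component ∝ n_i/√M_i (partial pressure × 1/√M).
Mole fraction of F₂ in the effusate = (n_F₂/√M_F₂) / (n_F₂/√M_F₂ + n_CO₂/√M_CO₂)
= (1.20/√38.00) / (1.20/√38.00 + 4.43/√44.01) = 0.1947/(0.1947 + 0.6678) = 0.226.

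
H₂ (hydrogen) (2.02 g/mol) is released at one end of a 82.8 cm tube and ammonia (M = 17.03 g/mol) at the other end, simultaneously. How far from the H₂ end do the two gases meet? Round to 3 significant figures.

61.6 cm

In equal time, each gas travels a distance ∝ its rate ∝ 1/√M, so d_H₂/d_NH₃ = √(M_NH₃/M_H₂) = √(17.03/2.02) = 2.904.
With d_H₂ + d_NH₃ = 82.8 cm, d_NH₃ = 82.8/(1 + 2.904) = 21.21 cm.
d_H₂ = 82.8 − 21.21 = 61.6 cm.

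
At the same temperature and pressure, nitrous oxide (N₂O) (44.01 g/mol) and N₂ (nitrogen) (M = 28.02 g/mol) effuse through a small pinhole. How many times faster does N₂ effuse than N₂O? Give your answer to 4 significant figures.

Graham's law gives rate_N₂/rate_N₂O = √(M_N₂O/M_N₂) = √(44.01/28.02) = √1.571 = 1.253.

1.253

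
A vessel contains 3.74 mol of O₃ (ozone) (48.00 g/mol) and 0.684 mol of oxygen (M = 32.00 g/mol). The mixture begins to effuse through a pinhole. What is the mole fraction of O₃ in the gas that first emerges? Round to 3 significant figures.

0.817

Effusion rate of each component ∝ n_i/√M_i (partial pressure × 1/√M).
So x_O₃ in the escaping gas = (n_O₃/√M_O₃) / Σ(n_i/√M_i)
= (3.74/√48.00) / (3.74/√48.00 + 0.684/√32.00) = 0.5398/(0.5398 + 0.1209) = 0.817.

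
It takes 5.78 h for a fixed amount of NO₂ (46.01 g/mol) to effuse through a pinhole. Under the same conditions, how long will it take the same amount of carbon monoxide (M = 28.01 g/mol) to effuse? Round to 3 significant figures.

By Graham's law, t_CO/t_NO₂ = √(M_CO/M_NO₂) = √(28.01/46.01) = √0.6088 = 0.7802.
So the time for CO is 5.78 × 0.7802 = 4.51 h.

4.51 h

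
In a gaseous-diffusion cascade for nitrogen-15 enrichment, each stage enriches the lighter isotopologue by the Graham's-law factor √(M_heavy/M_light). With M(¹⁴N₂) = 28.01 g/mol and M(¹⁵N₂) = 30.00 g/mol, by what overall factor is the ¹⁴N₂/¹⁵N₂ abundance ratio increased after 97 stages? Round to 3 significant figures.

27.9

Overall factor = α^97 with α = √(30.00/28.01), i.e. (30.00/28.01)^(97/2).
= 1.07105^(97/2) = 27.9.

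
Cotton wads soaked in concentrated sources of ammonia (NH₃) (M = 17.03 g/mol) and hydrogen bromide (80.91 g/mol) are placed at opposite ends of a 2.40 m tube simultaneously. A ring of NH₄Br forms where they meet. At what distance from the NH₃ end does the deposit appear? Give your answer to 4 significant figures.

1.645 m

In equal time, each gas travels a distance ∝ its rate ∝ 1/√M, so d_NH₃/d_HBr = √(M_HBr/M_NH₃) = √(80.91/17.03) = 2.180.
With d_NH₃ + d_HBr = 2.40 m, d_HBr = 2.40/(1 + 2.180) = 0.7548 m.
d_NH₃ = 2.40 − 0.7548 = 1.645 m.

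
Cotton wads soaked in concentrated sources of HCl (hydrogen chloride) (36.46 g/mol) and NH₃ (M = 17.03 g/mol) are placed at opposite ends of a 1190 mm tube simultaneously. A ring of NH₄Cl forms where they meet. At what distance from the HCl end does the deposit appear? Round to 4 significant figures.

Graham's law gives d_HCl/d_NH₃ = rate_HCl/rate_NH₃ = √(M_NH₃/M_HCl) = √(17.03/36.46) = 0.6834.
With d_HCl + d_NH₃ = 1190 mm, d_NH₃ = 1190/(1 + 0.6834) = 706.9 mm.
d_HCl = 1190 − 706.9 = 483.1 mm.

483.1 mm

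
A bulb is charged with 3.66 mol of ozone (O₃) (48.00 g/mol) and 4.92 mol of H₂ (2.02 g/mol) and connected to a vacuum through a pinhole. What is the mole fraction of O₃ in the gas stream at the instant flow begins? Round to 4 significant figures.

0.1324

Each component's effusion rate ∝ (its partial pressure)·(1/√M) ∝ n_i/√M_i.
Mole fraction of O₃ in the effusate = (n_O₃/√M_O₃) / (n_O₃/√M_O₃ + n_H₂/√M_H₂)
= (3.66/√48.00) / (3.66/√48.00 + 4.92/√2.02) = 0.5283/(0.5283 + 3.462) = 0.1324.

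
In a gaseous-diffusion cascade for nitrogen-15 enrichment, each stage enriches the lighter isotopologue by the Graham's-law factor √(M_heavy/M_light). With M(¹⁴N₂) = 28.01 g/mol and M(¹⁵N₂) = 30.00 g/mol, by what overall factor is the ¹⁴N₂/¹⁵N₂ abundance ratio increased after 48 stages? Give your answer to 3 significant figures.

5.19

Overall factor = α^48 with α = √(30.00/28.01), i.e. (30.00/28.01)^(48/2).
= 1.07105^24 = 5.19.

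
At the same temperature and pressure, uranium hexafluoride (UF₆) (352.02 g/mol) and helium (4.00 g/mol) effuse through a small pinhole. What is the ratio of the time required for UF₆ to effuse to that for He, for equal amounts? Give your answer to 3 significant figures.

Since effusion rate ∝ 1/√M, t_UF₆/t_He = √(M_UF₆/M_He) = √(352.02/4.00) = √88.00 = 9.38.

9.38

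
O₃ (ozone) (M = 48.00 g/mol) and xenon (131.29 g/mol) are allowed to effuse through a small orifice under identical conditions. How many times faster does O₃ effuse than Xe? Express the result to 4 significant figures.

Since effusion rate ∝ 1/√M, rate_O₃/rate_Xe = √(M_Xe/M_O₃) = √(131.29/48.00) = √2.735 = 1.654.

1.654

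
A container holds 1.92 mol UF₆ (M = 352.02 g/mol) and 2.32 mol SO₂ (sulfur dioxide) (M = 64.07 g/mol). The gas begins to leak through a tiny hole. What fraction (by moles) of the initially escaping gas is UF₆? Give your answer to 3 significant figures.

0.261

Rate_i ∝ x_i/√M_i (Graham's law weighted by mole fraction), so the effusate composition follows n_i/√M_i.
So x_UF₆ in the escaping gas = (n_UF₆/√M_UF₆) / Σ(n_i/√M_i)
= (1.92/√352.02) / (1.92/√352.02 + 2.32/√64.07) = 0.1023/(0.1023 + 0.2898) = 0.261.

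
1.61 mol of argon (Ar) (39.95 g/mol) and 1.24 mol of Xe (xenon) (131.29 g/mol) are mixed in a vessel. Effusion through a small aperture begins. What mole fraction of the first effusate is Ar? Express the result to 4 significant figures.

0.7018

Each component's effusion rate ∝ (its partial pressure)·(1/√M) ∝ n_i/√M_i.
Mole fraction of Ar in the effusate = (n_Ar/√M_Ar) / (n_Ar/√M_Ar + n_Xe/√M_Xe)
= (1.61/√39.95) / (1.61/√39.95 + 1.24/√131.29) = 0.2547/(0.2547 + 0.1082) = 0.7018.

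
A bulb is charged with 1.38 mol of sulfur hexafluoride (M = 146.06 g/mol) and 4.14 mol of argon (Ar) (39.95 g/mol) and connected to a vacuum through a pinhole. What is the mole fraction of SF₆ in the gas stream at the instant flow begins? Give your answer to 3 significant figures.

Each component's effusion rate ∝ (its partial pressure)·(1/√M) ∝ n_i/√M_i.
x_SF₆(eff) = (n_SF₆/√M_SF₆) / (n_SF₆/√M_SF₆ + n_Ar/√M_Ar)
= (1.38/√146.06) / (1.38/√146.06 + 4.14/√39.95) = 0.1142/(0.1142 + 0.6550) = 0.148.

0.148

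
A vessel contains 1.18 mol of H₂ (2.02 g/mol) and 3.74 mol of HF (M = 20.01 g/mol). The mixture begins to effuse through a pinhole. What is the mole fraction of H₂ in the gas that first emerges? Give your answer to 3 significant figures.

0.498

The effusion rate of species i is ∝ p_i/√M_i ∝ n_i/√M_i.
So x_H₂ in the escaping gas = (n_H₂/√M_H₂) / Σ(n_i/√M_i)
= (1.18/√2.02) / (1.18/√2.02 + 3.74/√20.01) = 0.8302/(0.8302 + 0.8361) = 0.498.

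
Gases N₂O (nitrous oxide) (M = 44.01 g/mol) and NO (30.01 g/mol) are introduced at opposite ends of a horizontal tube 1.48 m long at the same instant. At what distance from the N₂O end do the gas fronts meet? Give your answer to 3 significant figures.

0.669 m

In equal time, each gas travels a distance ∝ its rate ∝ 1/√M, so d_N₂O/d_NO = √(M_NO/M_N₂O) = √(30.01/44.01) = 0.8258.
With d_N₂O + d_NO = 1.48 m, d_NO = 1.48/(1 + 0.8258) = 0.8106 m.
d_N₂O = 1.48 − 0.8106 = 0.669 m.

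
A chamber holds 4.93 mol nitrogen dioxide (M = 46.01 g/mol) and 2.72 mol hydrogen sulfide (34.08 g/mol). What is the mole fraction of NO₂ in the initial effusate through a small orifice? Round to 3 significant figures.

0.609

Each component's effusion rate ∝ (its partial pressure)·(1/√M) ∝ n_i/√M_i.
Mole fraction of NO₂ in the effusate = (n_NO₂/√M_NO₂) / (n_NO₂/√M_NO₂ + n_H₂S/√M_H₂S)
= (4.93/√46.01) / (4.93/√46.01 + 2.72/√34.08) = 0.7268/(0.7268 + 0.4659) = 0.609.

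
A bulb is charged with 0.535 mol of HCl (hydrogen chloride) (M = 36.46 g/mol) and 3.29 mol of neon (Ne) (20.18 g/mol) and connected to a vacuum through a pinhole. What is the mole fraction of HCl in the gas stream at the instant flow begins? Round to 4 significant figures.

Rate_i ∝ x_i/√M_i (Graham's law weighted by mole fraction), so the effusate composition follows n_i/√M_i.
So x_HCl in the escaping gas = (n_HCl/√M_HCl) / Σ(n_i/√M_i)
= (0.535/√36.46) / (0.535/√36.46 + 3.29/√20.18) = 0.08860/(0.08860 + 0.7324) = 0.1079.

0.1079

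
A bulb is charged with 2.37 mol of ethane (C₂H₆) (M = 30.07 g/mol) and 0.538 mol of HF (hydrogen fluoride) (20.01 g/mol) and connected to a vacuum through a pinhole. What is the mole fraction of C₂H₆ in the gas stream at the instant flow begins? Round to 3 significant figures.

Rate_i ∝ x_i/√M_i (Graham's law weighted by mole fraction), so the effusate composition follows n_i/√M_i.
x_C₂H₆(eff) = (n_C₂H₆/√M_C₂H₆) / (n_C₂H₆/√M_C₂H₆ + n_HF/√M_HF)
= (2.37/√30.07) / (2.37/√30.07 + 0.538/√20.01) = 0.4322/(0.4322 + 0.1203) = 0.782.

0.782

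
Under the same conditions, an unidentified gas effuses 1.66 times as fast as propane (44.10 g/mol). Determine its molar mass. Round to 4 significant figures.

Using Graham's law: rate_X/rate_C₃H₈ = √(M_C₃H₈/M_X).
1.66 = √(44.10/M_X)
M_X = 44.10 / 1.66² = 44.10 / 2.756 = 16.00 g/mol

16.00 g/mol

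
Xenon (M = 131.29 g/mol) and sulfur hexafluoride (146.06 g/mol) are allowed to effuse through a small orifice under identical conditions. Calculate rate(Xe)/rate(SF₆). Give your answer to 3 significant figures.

By Graham's law, rate_Xe/rate_SF₆ = √(M_SF₆/M_Xe) = √(146.06/131.29) = √1.112 = 1.05.

1.05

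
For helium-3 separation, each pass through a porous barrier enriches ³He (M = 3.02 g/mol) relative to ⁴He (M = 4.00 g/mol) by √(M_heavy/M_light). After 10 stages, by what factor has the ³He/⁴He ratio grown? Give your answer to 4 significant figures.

After 10 stages the ratio has grown by (√(4.00/3.02))^10 = (4.00/3.02)^(10/2).
= 1.32450^5 = 4.076.

4.076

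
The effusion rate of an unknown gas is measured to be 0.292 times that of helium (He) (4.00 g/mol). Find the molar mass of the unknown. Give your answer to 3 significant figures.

Using Graham's law: rate_X/rate_He = √(M_He/M_X).
0.292 = √(4.00/M_X)
M_X = 4.00 / 0.292² = 4.00 / 0.08526 = 46.9 g/mol

46.9 g/mol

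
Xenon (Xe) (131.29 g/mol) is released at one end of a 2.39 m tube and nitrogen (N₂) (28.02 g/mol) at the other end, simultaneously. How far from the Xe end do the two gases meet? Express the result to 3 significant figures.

0.755 m

In equal time, each gas travels a distance ∝ its rate ∝ 1/√M, so d_Xe/d_N₂ = √(M_N₂/M_Xe) = √(28.02/131.29) = 0.4620.
With d_Xe + d_N₂ = 2.39 m, d_N₂ = 2.39/(1 + 0.4620) = 1.635 m.
d_Xe = 2.39 − 1.635 = 0.755 m.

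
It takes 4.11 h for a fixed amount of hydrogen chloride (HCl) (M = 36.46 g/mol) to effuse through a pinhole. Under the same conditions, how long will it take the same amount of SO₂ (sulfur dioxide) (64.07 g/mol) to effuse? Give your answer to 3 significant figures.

Using Graham's law: t_SO₂/t_HCl = √(M_SO₂/M_HCl) = √(64.07/36.46) = √1.757 = 1.326.
So the time for SO₂ is 4.11 × 1.326 = 5.45 h.

5.45 h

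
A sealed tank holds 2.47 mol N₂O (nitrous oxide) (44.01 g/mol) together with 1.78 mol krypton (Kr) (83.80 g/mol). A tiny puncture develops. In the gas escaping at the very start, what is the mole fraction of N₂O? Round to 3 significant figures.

Each component's effusion rate ∝ (its partial pressure)·(1/√M) ∝ n_i/√M_i.
So x_N₂O in the escaping gas = (n_N₂O/√M_N₂O) / Σ(n_i/√M_i)
= (2.47/√44.01) / (2.47/√44.01 + 1.78/√83.80) = 0.3723/(0.3723 + 0.1944) = 0.657.

0.657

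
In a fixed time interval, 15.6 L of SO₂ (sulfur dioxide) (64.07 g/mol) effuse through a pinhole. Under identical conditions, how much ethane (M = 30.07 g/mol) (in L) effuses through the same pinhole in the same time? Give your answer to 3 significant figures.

22.8 L

By Graham's law, rate_C₂H₆/rate_SO₂ = √(M_SO₂/M_C₂H₆) = √(64.07/30.07) = √2.131 = 1.460.
So the volume for C₂H₆ is 15.6 × 1.460 = 22.8 L.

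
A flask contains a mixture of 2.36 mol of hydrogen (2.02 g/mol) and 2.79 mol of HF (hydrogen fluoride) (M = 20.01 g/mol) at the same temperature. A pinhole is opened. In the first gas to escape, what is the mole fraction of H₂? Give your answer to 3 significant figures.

0.727

Effusion rate of each component ∝ n_i/√M_i (partial pressure × 1/√M).
So x_H₂ in the escaping gas = (n_H₂/√M_H₂) / Σ(n_i/√M_i)
= (2.36/√2.02) / (2.36/√2.02 + 2.79/√20.01) = 1.660/(1.660 + 0.6237) = 0.727.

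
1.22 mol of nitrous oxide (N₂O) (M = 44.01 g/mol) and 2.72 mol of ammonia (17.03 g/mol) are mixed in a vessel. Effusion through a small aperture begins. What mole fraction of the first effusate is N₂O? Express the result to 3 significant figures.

0.218

Rate_i ∝ x_i/√M_i (Graham's law weighted by mole fraction), so the effusate composition follows n_i/√M_i.
x_N₂O(eff) = (n_N₂O/√M_N₂O) / (n_N₂O/√M_N₂O + n_NH₃/√M_NH₃)
= (1.22/√44.01) / (1.22/√44.01 + 2.72/√17.03) = 0.1839/(0.1839 + 0.6591) = 0.218.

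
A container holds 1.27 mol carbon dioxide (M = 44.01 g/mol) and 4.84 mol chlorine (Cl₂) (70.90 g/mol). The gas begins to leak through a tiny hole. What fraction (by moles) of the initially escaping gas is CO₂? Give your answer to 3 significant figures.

Each component's effusion rate ∝ (its partial pressure)·(1/√M) ∝ n_i/√M_i.
So x_CO₂ in the escaping gas = (n_CO₂/√M_CO₂) / Σ(n_i/√M_i)
= (1.27/√44.01) / (1.27/√44.01 + 4.84/√70.90) = 0.1914/(0.1914 + 0.5748) = 0.250.

0.250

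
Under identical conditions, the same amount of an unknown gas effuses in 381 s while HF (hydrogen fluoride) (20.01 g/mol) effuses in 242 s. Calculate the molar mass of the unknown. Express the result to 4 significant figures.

49.60 g/mol

Using Graham's law: t_X/t_HF = √(M_X/M_HF).
381/242 = 1.574 = √(M_X/20.01)
M_X = 20.01 × 1.574² = 20.01 × 2.479 = 49.60 g/mol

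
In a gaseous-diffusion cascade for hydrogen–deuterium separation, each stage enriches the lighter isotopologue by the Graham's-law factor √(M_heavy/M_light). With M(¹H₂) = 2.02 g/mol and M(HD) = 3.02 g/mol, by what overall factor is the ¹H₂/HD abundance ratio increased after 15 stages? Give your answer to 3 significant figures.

Overall factor = α^15 with α = √(3.02/2.02), i.e. (3.02/2.02)^(15/2).
= 1.49505^(15/2) = 20.4.

20.4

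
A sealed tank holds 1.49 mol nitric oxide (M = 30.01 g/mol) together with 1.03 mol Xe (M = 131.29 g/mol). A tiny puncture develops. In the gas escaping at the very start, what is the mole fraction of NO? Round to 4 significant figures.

The effusion rate of species i is ∝ p_i/√M_i ∝ n_i/√M_i.
x_NO(eff) = (n_NO/√M_NO) / (n_NO/√M_NO + n_Xe/√M_Xe)
= (1.49/√30.01) / (1.49/√30.01 + 1.03/√131.29) = 0.2720/(0.2720 + 0.08989) = 0.7516.

0.7516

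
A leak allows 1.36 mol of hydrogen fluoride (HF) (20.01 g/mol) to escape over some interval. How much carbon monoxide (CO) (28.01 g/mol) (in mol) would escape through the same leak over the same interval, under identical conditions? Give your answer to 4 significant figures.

From Graham's law, rate_CO/rate_HF = √(M_HF/M_CO) = √(20.01/28.01) = √0.7144 = 0.8452.
So the amount for CO is 1.36 × 0.8452 = 1.149 mol.

1.149 mol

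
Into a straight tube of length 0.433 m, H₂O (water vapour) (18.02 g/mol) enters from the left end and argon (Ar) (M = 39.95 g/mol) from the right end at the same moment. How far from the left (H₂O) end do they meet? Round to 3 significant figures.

0.259 m

Distances travelled in equal time are proportional to diffusion rates, so d_H₂O/d_Ar = √(M_Ar/M_H₂O) = √(39.95/18.02) = 1.489.
With d_H₂O + d_Ar = 0.433 m, d_Ar = 0.433/(1 + 1.489) = 0.1740 m.
d_H₂O = 0.433 − 0.1740 = 0.259 m.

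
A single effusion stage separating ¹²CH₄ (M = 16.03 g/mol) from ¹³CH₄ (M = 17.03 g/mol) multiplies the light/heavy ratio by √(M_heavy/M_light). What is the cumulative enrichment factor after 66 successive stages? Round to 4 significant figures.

7.367

Each stage multiplies the ratio by α = √(17.03/16.03), so after 66 stages the overall factor is α^66 = (17.03/16.03)^(66/2).
= 1.06238^33 = 7.367.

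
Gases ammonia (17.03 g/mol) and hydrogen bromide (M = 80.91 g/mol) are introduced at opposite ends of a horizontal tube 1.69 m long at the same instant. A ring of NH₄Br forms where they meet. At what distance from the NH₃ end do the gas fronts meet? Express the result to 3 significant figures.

The fronts meet when d_NH₃ + d_HBr = L with d_NH₃/d_HBr = √(M_HBr/M_NH₃) (Graham's law). Here √(M_HBr/M_NH₃) = √(80.91/17.03) = 2.180.
With d_NH₃ + d_HBr = 1.69 m, d_HBr = 1.69/(1 + 2.180) = 0.5315 m.
d_NH₃ = 1.69 − 0.5315 = 1.16 m.

1.16 m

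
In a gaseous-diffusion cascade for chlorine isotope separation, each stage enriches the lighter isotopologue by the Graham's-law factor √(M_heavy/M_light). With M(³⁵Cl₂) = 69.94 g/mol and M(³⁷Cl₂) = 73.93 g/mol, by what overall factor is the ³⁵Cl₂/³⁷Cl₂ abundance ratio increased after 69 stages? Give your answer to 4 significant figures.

6.781

After 69 stages the ratio has grown by (√(73.93/69.94))^69 = (73.93/69.94)^(69/2).
= 1.05705^(69/2) = 6.781.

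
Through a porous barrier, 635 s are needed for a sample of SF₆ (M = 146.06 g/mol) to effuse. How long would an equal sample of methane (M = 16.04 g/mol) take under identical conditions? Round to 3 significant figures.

210 s

Since effusion rate ∝ 1/√M, t_CH₄/t_SF₆ = √(M_CH₄/M_SF₆) = √(16.04/146.06) = √0.1098 = 0.3314.
So the time for CH₄ is 635 × 0.3314 = 210 s.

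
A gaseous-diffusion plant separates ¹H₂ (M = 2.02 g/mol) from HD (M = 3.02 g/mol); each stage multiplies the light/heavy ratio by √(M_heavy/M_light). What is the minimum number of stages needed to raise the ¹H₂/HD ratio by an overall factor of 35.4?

18

Per stage α = (3.02/2.02)^(1/2) = 1.49505^0.5, giving ln α = 0.2011.
Need α^N ≥ 35.4 ⇒ N ≥ ln(35.4) / ln α = 3.567 / 0.2011 = 17.74.
Minimum whole number of stages: N = 18.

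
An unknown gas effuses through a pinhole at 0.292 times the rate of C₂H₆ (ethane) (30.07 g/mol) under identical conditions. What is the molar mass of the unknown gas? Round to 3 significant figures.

Since effusion rate ∝ 1/√M, rate_X/rate_C₂H₆ = √(M_C₂H₆/M_X).
0.292 = √(30.07/M_X)
M_X = 30.07 / 0.292² = 30.07 / 0.08526 = 353 g/mol

353 g/mol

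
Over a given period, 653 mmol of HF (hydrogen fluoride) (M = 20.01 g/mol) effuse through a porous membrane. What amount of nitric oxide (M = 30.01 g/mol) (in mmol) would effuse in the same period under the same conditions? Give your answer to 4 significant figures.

533.2 mmol

Since effusion rate ∝ 1/√M, rate_NO/rate_HF = √(M_HF/M_NO) = √(20.01/30.01) = √0.6668 = 0.8166.
So the amount for NO is 653 × 0.8166 = 533.2 mmol.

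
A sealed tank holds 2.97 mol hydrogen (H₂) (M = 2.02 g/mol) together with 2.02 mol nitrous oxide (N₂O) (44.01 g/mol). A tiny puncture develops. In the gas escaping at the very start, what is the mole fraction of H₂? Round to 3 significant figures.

0.873

Effusion rate of each component ∝ n_i/√M_i (partial pressure × 1/√M).
x_H₂(eff) = (n_H₂/√M_H₂) / (n_H₂/√M_H₂ + n_N₂O/√M_N₂O)
= (2.97/√2.02) / (2.97/√2.02 + 2.02/√44.01) = 2.090/(2.090 + 0.3045) = 0.873.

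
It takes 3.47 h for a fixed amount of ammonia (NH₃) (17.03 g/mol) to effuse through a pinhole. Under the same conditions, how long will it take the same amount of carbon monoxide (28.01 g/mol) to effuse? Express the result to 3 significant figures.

Using Graham's law: t_CO/t_NH₃ = √(M_CO/M_NH₃) = √(28.01/17.03) = √1.645 = 1.282.
So the time for CO is 3.47 × 1.282 = 4.45 h.

4.45 h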